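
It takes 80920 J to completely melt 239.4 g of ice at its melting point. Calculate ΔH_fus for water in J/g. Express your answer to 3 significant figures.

ΔH_fus = q / m = 80920 / 239.4 = 338 J/g

ΔH_fus = 338 J/g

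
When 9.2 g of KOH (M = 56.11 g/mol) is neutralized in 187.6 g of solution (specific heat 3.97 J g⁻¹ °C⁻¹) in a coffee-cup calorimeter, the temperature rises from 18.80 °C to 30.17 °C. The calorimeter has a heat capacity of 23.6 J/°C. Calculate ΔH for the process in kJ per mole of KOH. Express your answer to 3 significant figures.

|ΔT| = |30.17 − 18.80| = 11.37 °C
|q_surr| = (187.6 × 3.97 + 23.6) × 11.37 = 768.372 × 11.37 = 8736 J
n(KOH) = 9.2 / 56.11 = 0.1640 mol
Temperature rose, so q_rxn = −|q_surr| = -8.736 kJ
ΔH = q_rxn / n = -53.27 kJ/mol

ΔH = -53.3 kJ/mol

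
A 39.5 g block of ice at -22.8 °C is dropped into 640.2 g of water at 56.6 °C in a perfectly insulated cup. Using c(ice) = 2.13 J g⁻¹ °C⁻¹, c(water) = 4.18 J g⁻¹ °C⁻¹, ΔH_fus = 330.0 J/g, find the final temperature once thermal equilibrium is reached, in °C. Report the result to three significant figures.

Heat to bring ice to 0 °C and melt it: q₁ = 39.5×2.13×22.8 + 39.5×330.0 = 14953 J
Heat the water can supply cooling to 0 °C: 640.2×4.18×56.6 = 151464 J > q₁, so all ice melts.
Energy balance: 640.2×4.18×(56.6 − T) = 14953 + 39.5×4.18×(T − 0)
2676.036(56.6 − T) = 14953 + 165.11 T
151464 − 14953 = 2841.146 T
T = 136511 / 2841.146 = 48.048 °C

T_f = 48.0 °C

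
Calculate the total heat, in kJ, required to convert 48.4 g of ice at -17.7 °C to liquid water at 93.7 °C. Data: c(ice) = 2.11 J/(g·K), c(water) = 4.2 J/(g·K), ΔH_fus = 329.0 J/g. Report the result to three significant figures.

q1 (heat ice -17.7→0.0 °C): 48.4 × 2.11 × 17.7 = 1808 J
q2 (melt at 0 °C): 48.4 × 329.0 = 15924 J
q3 (heat water 0.0→93.7 °C): 48.4 × 4.2 × 93.7 = 19047 J
Total: 1808 + 15924 + 19047 = 36779 J = 36.8 kJ

q = 36.8 kJ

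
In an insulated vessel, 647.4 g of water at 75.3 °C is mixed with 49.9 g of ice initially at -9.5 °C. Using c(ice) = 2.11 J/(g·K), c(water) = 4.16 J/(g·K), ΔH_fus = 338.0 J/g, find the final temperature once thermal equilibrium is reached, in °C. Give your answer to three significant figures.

T_f = 63.8 °C

Heat to bring ice to 0 °C and melt it: q₁ = 49.9×2.11×9.5 + 49.9×338.0 = 17866 J
Heat the water can supply cooling to 0 °C: 647.4×4.16×75.3 = 202797 J > q₁, so all ice melts.
Energy balance: 647.4×4.16×(75.3 − T) = 17866 + 49.9×4.16×(T − 0)
2693.184(75.3 − T) = 17866 + 207.584 T
202797 − 17866 = 2900.768 T
T = 184931 / 2900.768 = 63.75 °C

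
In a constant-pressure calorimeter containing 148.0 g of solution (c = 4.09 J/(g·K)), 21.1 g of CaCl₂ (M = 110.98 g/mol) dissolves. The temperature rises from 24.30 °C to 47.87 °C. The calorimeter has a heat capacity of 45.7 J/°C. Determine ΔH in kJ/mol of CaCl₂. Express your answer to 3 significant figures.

ΔH = -80.7 kJ/mol

|ΔT| = |47.87 − 24.30| = 23.57 °C
|q_surr| = (148.0 × 4.09 + 45.7) × 23.57 = 651.02 × 23.57 = 15340 J
n(CaCl₂) = 21.1 / 110.98 = 0.1901 mol
Temperature rose, so q_rxn = −|q_surr| = -15.34 kJ
ΔH = q_rxn / n = -80.69 kJ/mol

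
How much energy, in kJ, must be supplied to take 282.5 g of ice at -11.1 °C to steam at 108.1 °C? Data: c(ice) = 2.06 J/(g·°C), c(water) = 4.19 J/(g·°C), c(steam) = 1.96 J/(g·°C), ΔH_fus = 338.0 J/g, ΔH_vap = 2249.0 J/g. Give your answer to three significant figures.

q = 860 kJ

q1 (heat ice -11.1→0.0 °C): 282.5 × 2.06 × 11.1 = 6460 J
q2 (melt at 0 °C): 282.5 × 338.0 = 95485 J
q3 (heat water 0.0→100.0 °C): 282.5 × 4.19 × 100.0 = 118368 J
q4 (vaporize at 100 °C): 282.5 × 2249.0 = 635343 J
q5 (heat steam 100.0→108.1 °C): 282.5 × 1.96 × 8.1 = 4485 J
Total: 6460 + 95485 + 118368 + 635343 + 4485 = 860141 J = 860 kJ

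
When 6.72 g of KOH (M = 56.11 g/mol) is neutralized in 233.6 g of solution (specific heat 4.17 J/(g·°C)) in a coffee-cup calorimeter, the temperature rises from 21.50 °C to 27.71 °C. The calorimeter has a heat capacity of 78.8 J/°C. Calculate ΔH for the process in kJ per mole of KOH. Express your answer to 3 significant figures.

ΔH = -54.6 kJ/mol

|ΔT| = |27.71 − 21.50| = 6.21 °C
|q_surr| = (233.6 × 4.17 + 78.8) × 6.21 = 1052.912 × 6.21 = 6539 J
n(KOH) = 6.72 / 56.11 = 0.1198 mol
Temperature rose, so q_rxn = −|q_surr| = -6.539 kJ
ΔH = q_rxn / n = -54.58 kJ/mol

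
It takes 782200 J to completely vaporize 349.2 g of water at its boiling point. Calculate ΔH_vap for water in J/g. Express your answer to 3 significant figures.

ΔH_vap = 2240 J/g

ΔH_vap = q / m = 782200 / 349.2 = 2240 J/g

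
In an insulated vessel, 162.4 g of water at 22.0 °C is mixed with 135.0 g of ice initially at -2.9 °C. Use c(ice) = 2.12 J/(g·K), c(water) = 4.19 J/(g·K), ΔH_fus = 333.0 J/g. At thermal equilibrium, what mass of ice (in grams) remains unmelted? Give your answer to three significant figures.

m_ice remaining = 92.5 g

Heat to warm all ice to 0 °C: 135.0×2.12×2.9 = 829.98 J
Heat released by water cooling to 0 °C: 162.4×4.19×22.0 = 14970 J
14970 J < 829.98 + 135.0×333.0 = 45784.98 J, so not all ice melts; final T = 0 °C.
Heat left for melting: 14970 − 829.98 = 14140.02 J
Mass melted = 14140.02 / 333.0 = 42.46 g
Ice remaining = 135.0 − 42.46 = 92.54 g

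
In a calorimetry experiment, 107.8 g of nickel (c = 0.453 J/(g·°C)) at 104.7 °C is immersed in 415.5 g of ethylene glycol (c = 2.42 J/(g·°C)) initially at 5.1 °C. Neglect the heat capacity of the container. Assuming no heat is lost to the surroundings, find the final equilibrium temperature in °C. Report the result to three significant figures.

T_f = 9.71 °C

Heat lost by nickel = heat gained by ethylene glycol.
(107.8)(0.453)(104.7 − T) = (415.5)(2.42)(T − 5.1)
48.8334 (104.7 − T) = 1005.51 (T − 5.1)
5112.9 − 48.8334 T = 1005.51 T − 5128.1
10241.0 = 1054.3434 T
T = 9.713 °C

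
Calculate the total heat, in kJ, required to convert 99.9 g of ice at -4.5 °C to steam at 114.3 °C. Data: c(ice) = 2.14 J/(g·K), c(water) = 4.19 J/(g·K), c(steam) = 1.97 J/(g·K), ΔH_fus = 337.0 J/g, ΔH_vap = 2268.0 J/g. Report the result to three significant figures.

q = 306 kJ

q1 (heat ice -4.5→0.0 °C): 99.9 × 2.14 × 4.5 = 962 J
q2 (melt at 0 °C): 99.9 × 337.0 = 33666 J
q3 (heat water 0.0→100.0 °C): 99.9 × 4.19 × 100.0 = 41858 J
q4 (vaporize at 100 °C): 99.9 × 2268.0 = 226573 J
q5 (heat steam 100.0→114.3 °C): 99.9 × 1.97 × 14.3 = 2814 J
Total: 962 + 33666 + 41858 + 226573 + 2814 = 305873 J = 306 kJ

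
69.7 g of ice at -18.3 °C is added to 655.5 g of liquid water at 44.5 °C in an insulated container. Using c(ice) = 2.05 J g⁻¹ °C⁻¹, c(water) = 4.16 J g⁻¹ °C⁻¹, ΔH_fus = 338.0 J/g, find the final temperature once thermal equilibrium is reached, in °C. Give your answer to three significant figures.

Heat to bring ice to 0 °C and melt it: q₁ = 69.7×2.05×18.3 + 69.7×338.0 = 26173 J
Heat the water can supply cooling to 0 °C: 655.5×4.16×44.5 = 121346 J > q₁, so all ice melts.
Energy balance: 655.5×4.16×(44.5 − T) = 26173 + 69.7×4.16×(T − 0)
2726.88(44.5 − T) = 26173 + 289.952 T
121346 − 26173 = 3016.832 T
T = 95173 / 3016.832 = 31.547 °C

T_f = 31.5 °C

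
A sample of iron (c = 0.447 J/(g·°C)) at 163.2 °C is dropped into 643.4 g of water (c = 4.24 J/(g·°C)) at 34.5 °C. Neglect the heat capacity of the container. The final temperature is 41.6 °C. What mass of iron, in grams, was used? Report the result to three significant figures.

q_gained = (643.4 × 4.24) × (41.6 − 34.5) = 19370 J
q_lost = m × 0.447 × (163.2 − 41.6) = 54.3552 m
m = 19370 / 54.3552 = 356 g

m = 356 g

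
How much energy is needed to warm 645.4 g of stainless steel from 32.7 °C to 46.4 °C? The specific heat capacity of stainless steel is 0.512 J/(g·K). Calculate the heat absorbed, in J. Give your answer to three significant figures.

q = m c ΔT = 645.4 × 0.512 × (46.4 − 32.7)
q = 645.4 × 0.512 × 13.7 = 4527 J

q = 4530 J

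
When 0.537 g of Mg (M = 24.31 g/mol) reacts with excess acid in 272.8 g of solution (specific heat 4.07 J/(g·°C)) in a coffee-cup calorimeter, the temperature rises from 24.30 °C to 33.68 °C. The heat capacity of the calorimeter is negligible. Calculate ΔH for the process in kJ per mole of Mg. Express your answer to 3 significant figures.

ΔH = -471 kJ/mol

|ΔT| = |33.68 − 24.30| = 9.38 °C
|q_surr| = (272.8 × 4.07) × 9.38 = 1110.296 × 9.38 = 10410 J
n(Mg) = 0.537 / 24.31 = 0.02209 mol
Temperature rose, so q_rxn = −|q_surr| = -10.41 kJ
ΔH = q_rxn / n = -471.3 kJ/mol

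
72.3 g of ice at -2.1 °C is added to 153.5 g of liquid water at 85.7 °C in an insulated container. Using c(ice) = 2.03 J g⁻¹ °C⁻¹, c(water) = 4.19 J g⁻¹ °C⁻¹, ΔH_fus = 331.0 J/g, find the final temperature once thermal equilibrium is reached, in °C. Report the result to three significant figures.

T_f = 32.6 °C

Heat to bring ice to 0 °C and melt it: q₁ = 72.3×2.03×2.1 + 72.3×331.0 = 24240 J
Heat the water can supply cooling to 0 °C: 153.5×4.19×85.7 = 55119.2 J > q₁, so all ice melts.
Energy balance: 153.5×4.19×(85.7 − T) = 24240 + 72.3×4.19×(T − 0)
643.165(85.7 − T) = 24240 + 302.937 T
55119.2 − 24240 = 946.102 T
T = 30879.2 / 946.102 = 32.64 °C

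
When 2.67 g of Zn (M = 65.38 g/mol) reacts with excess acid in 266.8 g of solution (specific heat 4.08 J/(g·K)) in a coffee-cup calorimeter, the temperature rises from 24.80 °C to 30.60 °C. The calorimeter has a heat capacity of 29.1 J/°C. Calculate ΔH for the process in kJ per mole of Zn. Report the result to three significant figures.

|ΔT| = |30.60 − 24.80| = 5.80 °C
|q_surr| = (266.8 × 4.08 + 29.1) × 5.80 = 1117.644 × 5.80 = 6482 J
n(Zn) = 2.67 / 65.38 = 0.04084 mol
Temperature rose, so q_rxn = −|q_surr| = -6.482 kJ
ΔH = q_rxn / n = -158.7 kJ/mol

ΔH = -159 kJ/mol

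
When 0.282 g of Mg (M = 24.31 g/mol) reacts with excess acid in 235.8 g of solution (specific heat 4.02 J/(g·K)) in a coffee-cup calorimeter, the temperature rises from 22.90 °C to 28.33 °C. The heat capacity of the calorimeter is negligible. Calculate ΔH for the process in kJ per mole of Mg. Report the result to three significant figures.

ΔH = -444 kJ/mol

|ΔT| = |28.33 − 22.90| = 5.43 °C
|q_surr| = (235.8 × 4.02) × 5.43 = 947.916 × 5.43 = 5147 J
n(Mg) = 0.282 / 24.31 = 0.01160 mol
Temperature rose, so q_rxn = −|q_surr| = -5.147 kJ
ΔH = q_rxn / n = -443.7 kJ/mol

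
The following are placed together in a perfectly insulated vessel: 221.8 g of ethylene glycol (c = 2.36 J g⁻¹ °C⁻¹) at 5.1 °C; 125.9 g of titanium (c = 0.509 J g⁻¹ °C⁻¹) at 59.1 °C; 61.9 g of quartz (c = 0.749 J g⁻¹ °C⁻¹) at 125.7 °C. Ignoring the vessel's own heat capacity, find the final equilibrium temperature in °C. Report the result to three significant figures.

T_f = 19.4 °C

Σ mᵢcᵢ(T − Tᵢ) = 0  ⇒  T = Σ mᵢcᵢTᵢ / Σ mᵢcᵢ
Σ mᵢcᵢ = 221.8×2.36 + 125.9×0.509 + 61.9×0.749 = 633.8942
Σ mᵢcᵢTᵢ = 523.448×5.1 + 64.0831×59.1 + 46.3631×125.7 = 12285
T = 12285 / 633.8942 = 19.38 °C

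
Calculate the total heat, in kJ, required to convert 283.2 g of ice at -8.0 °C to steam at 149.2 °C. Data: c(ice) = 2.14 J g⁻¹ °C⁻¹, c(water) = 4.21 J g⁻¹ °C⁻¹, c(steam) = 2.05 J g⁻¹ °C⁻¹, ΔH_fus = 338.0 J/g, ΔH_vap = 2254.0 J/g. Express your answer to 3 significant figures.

q = 887 kJ

q1 (heat ice -8.0→0.0 °C): 283.2 × 2.14 × 8.0 = 4848 J
q2 (melt at 0 °C): 283.2 × 338.0 = 95722 J
q3 (heat water 0.0→100.0 °C): 283.2 × 4.21 × 100.0 = 119227 J
q4 (vaporize at 100 °C): 283.2 × 2254.0 = 638333 J
q5 (heat steam 100.0→149.2 °C): 283.2 × 2.05 × 49.2 = 28564 J
Total: 4848 + 95722 + 119227 + 638333 + 28564 = 886694 J = 887 kJ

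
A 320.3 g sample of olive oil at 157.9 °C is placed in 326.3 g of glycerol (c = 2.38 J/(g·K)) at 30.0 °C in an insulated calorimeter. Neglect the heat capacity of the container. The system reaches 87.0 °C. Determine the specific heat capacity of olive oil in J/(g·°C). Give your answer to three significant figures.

c = 1.95 J/(g·°C)

q_gained = (326.3 × 2.38) × (87.0 − 30.0) = 44270 J
q_lost = 320.3 × c × (157.9 − 87.0) = 22709.27 c
Set equal: c = 44270 / 22709.27 = 1.95 J/(g·°C)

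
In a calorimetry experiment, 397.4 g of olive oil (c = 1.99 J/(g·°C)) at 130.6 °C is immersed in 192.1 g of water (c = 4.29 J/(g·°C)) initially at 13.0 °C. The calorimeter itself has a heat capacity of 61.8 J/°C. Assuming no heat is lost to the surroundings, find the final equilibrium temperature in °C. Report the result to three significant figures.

Heat lost by olive oil = heat gained by water + calorimeter.
(397.4)(1.99)(130.6 − T) = [(192.1)(4.29) + 61.8](T − 13.0)
790.826 (130.6 − T) = 885.909 (T − 13.0)
103280 − 790.826 T = 885.909 T − 11517
114797 = 1676.735 T
T = 68.46 °C

T_f = 68.5 °C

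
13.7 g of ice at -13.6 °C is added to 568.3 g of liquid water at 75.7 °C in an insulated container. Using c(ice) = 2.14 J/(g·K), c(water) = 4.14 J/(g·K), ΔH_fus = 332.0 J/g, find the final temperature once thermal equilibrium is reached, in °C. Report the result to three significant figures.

Heat to bring ice to 0 °C and melt it: q₁ = 13.7×2.14×13.6 + 13.7×332.0 = 4947.1 J
Heat the water can supply cooling to 0 °C: 568.3×4.14×75.7 = 178104 J > q₁, so all ice melts.
Energy balance: 568.3×4.14×(75.7 − T) = 4947.1 + 13.7×4.14×(T − 0)
2352.762(75.7 − T) = 4947.1 + 56.718 T
178104 − 4947.1 = 2409.480 T
T = 173156.9 / 2409.480 = 71.86 °C

T_f = 71.9 °C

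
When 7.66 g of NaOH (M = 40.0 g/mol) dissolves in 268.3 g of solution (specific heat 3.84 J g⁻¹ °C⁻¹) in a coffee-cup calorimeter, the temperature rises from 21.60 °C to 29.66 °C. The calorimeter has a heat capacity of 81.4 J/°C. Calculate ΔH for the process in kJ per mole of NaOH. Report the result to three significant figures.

ΔH = -46.8 kJ/mol

|ΔT| = |29.66 − 21.60| = 8.06 °C
|q_surr| = (268.3 × 3.84 + 81.4) × 8.06 = 1111.672 × 8.06 = 8960 J
n(NaOH) = 7.66 / 40.0 = 0.1915 mol
Temperature rose, so q_rxn = −|q_surr| = -8.960 kJ
ΔH = q_rxn / n = -46.79 kJ/mol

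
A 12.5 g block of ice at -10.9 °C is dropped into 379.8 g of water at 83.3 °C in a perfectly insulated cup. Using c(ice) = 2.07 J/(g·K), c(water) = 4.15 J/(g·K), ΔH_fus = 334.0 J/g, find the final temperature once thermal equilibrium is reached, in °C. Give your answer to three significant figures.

T_f = 77.9 °C

Heat to bring ice to 0 °C and melt it: q₁ = 12.5×2.07×10.9 + 12.5×334.0 = 4457.0 J
Heat the water can supply cooling to 0 °C: 379.8×4.15×83.3 = 131295 J > q₁, so all ice melts.
Energy balance: 379.8×4.15×(83.3 − T) = 4457.0 + 12.5×4.15×(T − 0)
1576.17(83.3 − T) = 4457.0 + 51.875 T
131295 − 4457.0 = 1628.045 T
T = 126838.0 / 1628.045 = 77.91 °C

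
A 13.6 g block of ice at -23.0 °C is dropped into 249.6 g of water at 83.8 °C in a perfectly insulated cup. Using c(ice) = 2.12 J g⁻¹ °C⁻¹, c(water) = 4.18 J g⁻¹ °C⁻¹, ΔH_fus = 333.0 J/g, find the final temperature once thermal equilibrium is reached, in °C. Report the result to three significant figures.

Heat to bring ice to 0 °C and melt it: q₁ = 13.6×2.12×23.0 + 13.6×333.0 = 5191.9 J
Heat the water can supply cooling to 0 °C: 249.6×4.18×83.8 = 87430.9 J > q₁, so all ice melts.
Energy balance: 249.6×4.18×(83.8 − T) = 5191.9 + 13.6×4.18×(T − 0)
1043.328(83.8 − T) = 5191.9 + 56.848 T
87430.9 − 5191.9 = 1100.176 T
T = 82239.0 / 1100.176 = 74.75 °C

T_f = 74.8 °C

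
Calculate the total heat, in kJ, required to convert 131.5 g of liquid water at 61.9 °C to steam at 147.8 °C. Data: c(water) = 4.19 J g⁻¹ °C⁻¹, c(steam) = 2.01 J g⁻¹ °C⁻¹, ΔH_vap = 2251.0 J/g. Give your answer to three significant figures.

q = 330 kJ

q1 (heat water 61.9→100.0 °C): 131.5 × 4.19 × 38.1 = 20993 J
q2 (vaporize at 100 °C): 131.5 × 2251.0 = 296007 J
q3 (heat steam 100.0→147.8 °C): 131.5 × 2.01 × 47.8 = 12634 J
Total: 20993 + 296007 + 12634 = 329634 J = 330 kJ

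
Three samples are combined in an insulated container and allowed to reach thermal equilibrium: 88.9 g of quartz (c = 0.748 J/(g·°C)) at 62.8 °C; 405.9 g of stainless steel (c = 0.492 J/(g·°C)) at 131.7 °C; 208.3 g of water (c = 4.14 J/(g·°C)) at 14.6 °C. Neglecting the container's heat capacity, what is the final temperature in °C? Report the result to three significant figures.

T_f = 38.2 °C

Σ mᵢcᵢ(T − Tᵢ) = 0  ⇒  T = Σ mᵢcᵢTᵢ / Σ mᵢcᵢ
Σ mᵢcᵢ = 88.9×0.748 + 405.9×0.492 + 208.3×4.14 = 1128.5620
Σ mᵢcᵢTᵢ = 66.4972×62.8 + 199.7028×131.7 + 862.362×14.6 = 43067
T = 43067 / 1128.5620 = 38.16 °C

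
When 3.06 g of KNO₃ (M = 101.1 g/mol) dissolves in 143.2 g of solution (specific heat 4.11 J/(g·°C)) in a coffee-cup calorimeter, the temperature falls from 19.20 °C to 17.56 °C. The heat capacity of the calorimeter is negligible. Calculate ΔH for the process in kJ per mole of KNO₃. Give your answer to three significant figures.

|ΔT| = |17.56 − 19.20| = 1.64 °C
|q_surr| = (143.2 × 4.11) × 1.64 = 588.552 × 1.64 = 965.2 J
n(KNO₃) = 3.06 / 101.1 = 0.03027 mol
Temperature fell, so q_rxn = +|q_surr| = 0.9652 kJ
ΔH = q_rxn / n = 31.89 kJ/mol

ΔH = 31.9 kJ/mol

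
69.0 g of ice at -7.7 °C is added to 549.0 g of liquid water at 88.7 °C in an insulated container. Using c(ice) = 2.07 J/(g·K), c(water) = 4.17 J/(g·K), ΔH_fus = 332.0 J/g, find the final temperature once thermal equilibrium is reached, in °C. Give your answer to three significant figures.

Heat to bring ice to 0 °C and melt it: q₁ = 69.0×2.07×7.7 + 69.0×332.0 = 24008 J
Heat the water can supply cooling to 0 °C: 549.0×4.17×88.7 = 203064 J > q₁, so all ice melts.
Energy balance: 549.0×4.17×(88.7 − T) = 24008 + 69.0×4.17×(T − 0)
2289.33(88.7 − T) = 24008 + 287.73 T
203064 − 24008 = 2577.06 T
T = 179056 / 2577.06 = 69.48 °C

T_f = 69.5 °C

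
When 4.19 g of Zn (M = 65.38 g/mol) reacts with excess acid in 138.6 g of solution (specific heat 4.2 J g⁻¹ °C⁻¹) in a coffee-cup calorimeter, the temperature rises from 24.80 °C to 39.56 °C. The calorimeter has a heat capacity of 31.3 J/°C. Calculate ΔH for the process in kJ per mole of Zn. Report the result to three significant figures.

ΔH = -141 kJ/mol

|ΔT| = |39.56 − 24.80| = 14.76 °C
|q_surr| = (138.6 × 4.2 + 31.3) × 14.76 = 613.42 × 14.76 = 9054 J
n(Zn) = 4.19 / 65.38 = 0.06409 mol
Temperature rose, so q_rxn = −|q_surr| = -9.054 kJ
ΔH = q_rxn / n = -141.3 kJ/mol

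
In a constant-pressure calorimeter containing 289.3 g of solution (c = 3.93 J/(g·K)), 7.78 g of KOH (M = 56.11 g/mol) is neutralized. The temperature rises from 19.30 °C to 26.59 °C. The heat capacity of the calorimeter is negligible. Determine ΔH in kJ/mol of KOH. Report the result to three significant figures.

|ΔT| = |26.59 − 19.30| = 7.29 °C
|q_surr| = (289.3 × 3.93) × 7.29 = 1136.949 × 7.29 = 8288 J
n(KOH) = 7.78 / 56.11 = 0.1387 mol
Temperature rose, so q_rxn = −|q_surr| = -8.288 kJ
ΔH = q_rxn / n = -59.75 kJ/mol

ΔH = -59.8 kJ/mol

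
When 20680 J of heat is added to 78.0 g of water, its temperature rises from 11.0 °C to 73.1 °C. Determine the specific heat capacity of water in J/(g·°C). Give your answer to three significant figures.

c = 4.27 J/(g·°C)

c = q / (m ΔT) = 20680 / (78.0 × 62.1)
c = 20680 / 4843.8 = 4.27 J/(g·°C)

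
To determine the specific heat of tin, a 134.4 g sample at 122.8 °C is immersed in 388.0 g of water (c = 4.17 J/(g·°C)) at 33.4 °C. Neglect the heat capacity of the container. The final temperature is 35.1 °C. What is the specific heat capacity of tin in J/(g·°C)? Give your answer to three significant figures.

c = 0.233 J/(g·°C)

q_gained = (388.0 × 4.17) × (35.1 − 33.4) = 2751 J
q_lost = 134.4 × c × (122.8 − 35.1) = 11786.88 c
Set equal: c = 2751 / 11786.88 = 0.233 J/(g·°C)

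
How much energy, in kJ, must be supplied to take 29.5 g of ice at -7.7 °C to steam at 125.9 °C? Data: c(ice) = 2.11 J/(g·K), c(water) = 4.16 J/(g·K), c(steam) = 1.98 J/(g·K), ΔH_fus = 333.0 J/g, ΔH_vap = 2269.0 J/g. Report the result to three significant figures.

q = 91.0 kJ

q1 (heat ice -7.7→0.0 °C): 29.5 × 2.11 × 7.7 = 479 J
q2 (melt at 0 °C): 29.5 × 333.0 = 9824 J
q3 (heat water 0.0→100.0 °C): 29.5 × 4.16 × 100.0 = 12272 J
q4 (vaporize at 100 °C): 29.5 × 2269.0 = 66936 J
q5 (heat steam 100.0→125.9 °C): 29.5 × 1.98 × 25.9 = 1513 J
Total: 479 + 9824 + 12272 + 66936 + 1513 = 91024 J = 91.0 kJ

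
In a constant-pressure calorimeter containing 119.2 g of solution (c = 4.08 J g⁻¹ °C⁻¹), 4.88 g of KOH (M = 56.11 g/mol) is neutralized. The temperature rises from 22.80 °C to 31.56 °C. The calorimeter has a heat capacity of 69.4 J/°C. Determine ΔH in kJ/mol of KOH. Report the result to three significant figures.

|ΔT| = |31.56 − 22.80| = 8.76 °C
|q_surr| = (119.2 × 4.08 + 69.4) × 8.76 = 555.736 × 8.76 = 4868 J
n(KOH) = 4.88 / 56.11 = 0.08697 mol
Temperature rose, so q_rxn = −|q_surr| = -4.868 kJ
ΔH = q_rxn / n = -55.97 kJ/mol

ΔH = -56.0 kJ/mol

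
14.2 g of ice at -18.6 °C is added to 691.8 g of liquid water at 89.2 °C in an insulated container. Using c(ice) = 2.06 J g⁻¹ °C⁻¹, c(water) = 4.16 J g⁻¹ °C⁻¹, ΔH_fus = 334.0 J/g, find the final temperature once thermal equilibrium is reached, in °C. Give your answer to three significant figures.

Heat to bring ice to 0 °C and melt it: q₁ = 14.2×2.06×18.6 + 14.2×334.0 = 5286.9 J
Heat the water can supply cooling to 0 °C: 691.8×4.16×89.2 = 256708 J > q₁, so all ice melts.
Energy balance: 691.8×4.16×(89.2 − T) = 5286.9 + 14.2×4.16×(T − 0)
2877.888(89.2 − T) = 5286.9 + 59.072 T
256708 − 5286.9 = 2936.960 T
T = 251421.1 / 2936.960 = 85.61 °C

T_f = 85.6 °C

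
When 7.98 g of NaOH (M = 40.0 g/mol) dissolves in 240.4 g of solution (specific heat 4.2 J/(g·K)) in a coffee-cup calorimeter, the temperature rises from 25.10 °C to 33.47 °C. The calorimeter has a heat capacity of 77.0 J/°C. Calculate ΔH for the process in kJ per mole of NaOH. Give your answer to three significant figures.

ΔH = -45.6 kJ/mol

|ΔT| = |33.47 − 25.10| = 8.37 °C
|q_surr| = (240.4 × 4.2 + 77.0) × 8.37 = 1086.68 × 8.37 = 9096 J
n(NaOH) = 7.98 / 40.0 = 0.1995 mol
Temperature rose, so q_rxn = −|q_surr| = -9.096 kJ
ΔH = q_rxn / n = -45.59 kJ/mol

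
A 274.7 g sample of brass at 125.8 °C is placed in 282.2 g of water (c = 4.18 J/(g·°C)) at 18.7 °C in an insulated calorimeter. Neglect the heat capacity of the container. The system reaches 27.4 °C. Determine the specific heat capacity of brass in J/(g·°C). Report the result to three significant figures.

c = 0.380 J/(g·°C)

q_gained = (282.2 × 4.18) × (27.4 − 18.7) = 10260 J
q_lost = 274.7 × c × (125.8 − 27.4) = 27030.48 c
Set equal: c = 10260 / 27030.48 = 0.380 J/(g·°C)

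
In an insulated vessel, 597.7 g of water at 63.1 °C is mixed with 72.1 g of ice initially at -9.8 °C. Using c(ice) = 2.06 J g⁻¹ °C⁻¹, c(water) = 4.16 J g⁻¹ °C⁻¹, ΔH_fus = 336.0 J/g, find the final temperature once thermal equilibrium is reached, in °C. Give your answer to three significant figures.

Heat to bring ice to 0 °C and melt it: q₁ = 72.1×2.06×9.8 + 72.1×336.0 = 25681 J
Heat the water can supply cooling to 0 °C: 597.7×4.16×63.1 = 156894 J > q₁, so all ice melts.
Energy balance: 597.7×4.16×(63.1 − T) = 25681 + 72.1×4.16×(T − 0)
2486.432(63.1 − T) = 25681 + 299.936 T
156894 − 25681 = 2786.368 T
T = 131213 / 2786.368 = 47.09 °C

T_f = 47.1 °C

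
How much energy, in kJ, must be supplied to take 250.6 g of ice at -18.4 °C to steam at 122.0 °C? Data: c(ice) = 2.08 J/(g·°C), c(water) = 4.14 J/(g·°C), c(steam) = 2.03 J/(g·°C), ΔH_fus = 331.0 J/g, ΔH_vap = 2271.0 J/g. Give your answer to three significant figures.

q = 777 kJ

q1 (heat ice -18.4→0.0 °C): 250.6 × 2.08 × 18.4 = 9591 J
q2 (melt at 0 °C): 250.6 × 331.0 = 82949 J
q3 (heat water 0.0→100.0 °C): 250.6 × 4.14 × 100.0 = 103748 J
q4 (vaporize at 100 °C): 250.6 × 2271.0 = 569113 J
q5 (heat steam 100.0→122.0 °C): 250.6 × 2.03 × 22.0 = 11192 J
Total: 9591 + 82949 + 103748 + 569113 + 11192 = 776593 J = 777 kJ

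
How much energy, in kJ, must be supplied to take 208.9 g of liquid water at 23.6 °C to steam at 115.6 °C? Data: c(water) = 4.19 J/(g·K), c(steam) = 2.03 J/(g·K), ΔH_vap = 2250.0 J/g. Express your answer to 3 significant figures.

q1 (heat water 23.6→100.0 °C): 208.9 × 4.19 × 76.4 = 66872 J
q2 (vaporize at 100 °C): 208.9 × 2250.0 = 470025 J
q3 (heat steam 100.0→115.6 °C): 208.9 × 2.03 × 15.6 = 6615 J
Total: 66872 + 470025 + 6615 = 543512 J = 544 kJ

q = 544 kJ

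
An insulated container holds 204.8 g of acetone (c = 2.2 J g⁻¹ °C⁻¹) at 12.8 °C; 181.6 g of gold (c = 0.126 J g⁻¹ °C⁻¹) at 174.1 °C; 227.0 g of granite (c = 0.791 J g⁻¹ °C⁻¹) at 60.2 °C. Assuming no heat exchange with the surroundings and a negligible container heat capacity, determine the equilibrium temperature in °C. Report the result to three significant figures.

Σ mᵢcᵢ(T − Tᵢ) = 0  ⇒  T = Σ mᵢcᵢTᵢ / Σ mᵢcᵢ
Σ mᵢcᵢ = 204.8×2.2 + 181.6×0.126 + 227.0×0.791 = 652.9986
Σ mᵢcᵢTᵢ = 450.56×12.8 + 22.8816×174.1 + 179.557×60.2 = 20560
T = 20560 / 652.9986 = 31.49 °C

T_f = 31.5 °C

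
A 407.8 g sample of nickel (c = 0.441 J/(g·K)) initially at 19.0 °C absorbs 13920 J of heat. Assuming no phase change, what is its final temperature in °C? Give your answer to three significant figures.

ΔT = q / (m c) = 13920 / (407.8 × 0.441) = 77.40 °C
T_f = 19.0 + 77.40 = 96.40 °C

T_f = 96.4 °C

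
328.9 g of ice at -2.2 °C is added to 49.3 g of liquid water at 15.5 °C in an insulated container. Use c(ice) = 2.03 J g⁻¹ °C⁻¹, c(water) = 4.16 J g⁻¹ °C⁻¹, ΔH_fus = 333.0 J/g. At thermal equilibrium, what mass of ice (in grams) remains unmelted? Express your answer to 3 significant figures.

m_ice remaining = 324 g

Heat to warm all ice to 0 °C: 328.9×2.03×2.2 = 1468.9 J
Heat released by water cooling to 0 °C: 49.3×4.16×15.5 = 3178.9 J
3178.9 J < 1468.9 + 328.9×333.0 = 110992.6 J, so not all ice melts; final T = 0 °C.
Heat left for melting: 3178.9 − 1468.9 = 1710.0 J
Mass melted = 1710.0 / 333.0 = 5.135 g
Ice remaining = 328.9 − 5.135 = 323.765 g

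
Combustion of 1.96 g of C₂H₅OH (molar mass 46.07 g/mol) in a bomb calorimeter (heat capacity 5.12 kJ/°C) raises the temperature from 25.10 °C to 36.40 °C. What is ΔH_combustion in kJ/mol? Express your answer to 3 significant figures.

ΔH = -1360 kJ/mol

ΔT = 36.40 − 25.10 = 11.30 °C
q_cal = C_cal × ΔT = 5.12 × 11.30 = 57.856 kJ
n = 1.96 / 46.07 = 0.04254 mol
q_rxn = −q_cal = -57.856 kJ
ΔH = -57.856 / 0.04254 = -1360 kJ/mol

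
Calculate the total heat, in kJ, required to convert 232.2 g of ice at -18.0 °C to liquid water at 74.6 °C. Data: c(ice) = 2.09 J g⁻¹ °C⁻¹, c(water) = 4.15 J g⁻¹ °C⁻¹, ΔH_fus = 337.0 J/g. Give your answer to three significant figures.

q = 159 kJ

q1 (heat ice -18.0→0.0 °C): 232.2 × 2.09 × 18.0 = 8735 J
q2 (melt at 0 °C): 232.2 × 337.0 = 78251 J
q3 (heat water 0.0→74.6 °C): 232.2 × 4.15 × 74.6 = 71887 J
Total: 8735 + 78251 + 71887 = 158873 J = 159 kJ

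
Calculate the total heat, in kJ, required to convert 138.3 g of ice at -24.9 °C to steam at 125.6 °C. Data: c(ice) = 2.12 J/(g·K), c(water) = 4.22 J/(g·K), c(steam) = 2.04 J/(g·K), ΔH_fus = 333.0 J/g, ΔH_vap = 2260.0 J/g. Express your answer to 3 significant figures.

q1 (heat ice -24.9→0.0 °C): 138.3 × 2.12 × 24.9 = 7301 J
q2 (melt at 0 °C): 138.3 × 333.0 = 46054 J
q3 (heat water 0.0→100.0 °C): 138.3 × 4.22 × 100.0 = 58363 J
q4 (vaporize at 100 °C): 138.3 × 2260.0 = 312558 J
q5 (heat steam 100.0→125.6 °C): 138.3 × 2.04 × 25.6 = 7223 J
Total: 7301 + 46054 + 58363 + 312558 + 7223 = 431499 J = 431 kJ

q = 431 kJ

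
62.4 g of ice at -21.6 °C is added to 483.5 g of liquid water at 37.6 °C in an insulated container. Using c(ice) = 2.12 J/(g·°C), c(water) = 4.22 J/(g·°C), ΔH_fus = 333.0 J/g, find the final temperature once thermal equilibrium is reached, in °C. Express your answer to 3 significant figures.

Heat to bring ice to 0 °C and melt it: q₁ = 62.4×2.12×21.6 + 62.4×333.0 = 23637 J
Heat the water can supply cooling to 0 °C: 483.5×4.22×37.6 = 76717.9 J > q₁, so all ice melts.
Energy balance: 483.5×4.22×(37.6 − T) = 23637 + 62.4×4.22×(T − 0)
2040.37(37.6 − T) = 23637 + 263.328 T
76717.9 − 23637 = 2303.698 T
T = 53080.9 / 2303.698 = 23.04 °C

T_f = 23.0 °C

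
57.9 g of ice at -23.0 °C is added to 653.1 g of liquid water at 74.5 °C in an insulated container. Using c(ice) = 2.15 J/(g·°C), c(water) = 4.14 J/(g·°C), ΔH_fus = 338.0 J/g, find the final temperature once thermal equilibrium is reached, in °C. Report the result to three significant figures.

T_f = 60.8 °C

Heat to bring ice to 0 °C and melt it: q₁ = 57.9×2.15×23.0 + 57.9×338.0 = 22433 J
Heat the water can supply cooling to 0 °C: 653.1×4.14×74.5 = 201436 J > q₁, so all ice melts.
Energy balance: 653.1×4.14×(74.5 − T) = 22433 + 57.9×4.14×(T − 0)
2703.834(74.5 − T) = 22433 + 239.706 T
201436 − 22433 = 2943.540 T
T = 179003 / 2943.540 = 60.81 °C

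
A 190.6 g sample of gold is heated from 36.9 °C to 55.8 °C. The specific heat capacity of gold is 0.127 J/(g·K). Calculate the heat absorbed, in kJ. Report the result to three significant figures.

q = m c ΔT = 190.6 × 0.127 × (55.8 − 36.9)
q = 190.6 × 0.127 × 18.9 = 457.497 J = 0.457 kJ

q = 0.457 kJ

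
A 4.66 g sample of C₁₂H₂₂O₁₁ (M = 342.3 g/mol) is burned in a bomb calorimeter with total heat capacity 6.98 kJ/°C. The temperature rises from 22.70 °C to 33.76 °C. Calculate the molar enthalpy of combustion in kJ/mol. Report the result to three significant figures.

ΔT = 33.76 − 22.70 = 11.06 °C
q_cal = C_cal × ΔT = 6.98 × 11.06 = 77.1988 kJ
n = 4.66 / 342.3 = 0.01361 mol
q_rxn = −q_cal = -77.1988 kJ
ΔH = -77.1988 / 0.01361 = -5672 kJ/mol

ΔH = -5670 kJ/mol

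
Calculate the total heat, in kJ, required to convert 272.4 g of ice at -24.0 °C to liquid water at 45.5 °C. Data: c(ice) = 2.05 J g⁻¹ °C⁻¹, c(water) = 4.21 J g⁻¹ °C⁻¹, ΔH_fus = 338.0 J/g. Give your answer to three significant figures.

q1 (heat ice -24.0→0.0 °C): 272.4 × 2.05 × 24.0 = 13402 J
q2 (melt at 0 °C): 272.4 × 338.0 = 92071 J
q3 (heat water 0.0→45.5 °C): 272.4 × 4.21 × 45.5 = 52180 J
Total: 13402 + 92071 + 52180 = 157653 J = 158 kJ

q = 158 kJ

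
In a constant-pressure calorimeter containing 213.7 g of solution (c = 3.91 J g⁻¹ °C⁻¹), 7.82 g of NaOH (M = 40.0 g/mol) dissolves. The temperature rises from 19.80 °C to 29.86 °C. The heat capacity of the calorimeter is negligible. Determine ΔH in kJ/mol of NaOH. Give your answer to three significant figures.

|ΔT| = |29.86 − 19.80| = 10.06 °C
|q_surr| = (213.7 × 3.91) × 10.06 = 835.567 × 10.06 = 8406 J
n(NaOH) = 7.82 / 40.0 = 0.1955 mol
Temperature rose, so q_rxn = −|q_surr| = -8.406 kJ
ΔH = q_rxn / n = -43.00 kJ/mol

ΔH = -43.0 kJ/mol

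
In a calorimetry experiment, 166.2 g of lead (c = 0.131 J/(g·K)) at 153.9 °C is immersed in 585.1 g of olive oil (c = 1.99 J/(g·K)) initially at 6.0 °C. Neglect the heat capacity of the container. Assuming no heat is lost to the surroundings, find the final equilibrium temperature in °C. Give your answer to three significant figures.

T_f = 8.71 °C

Heat lost by lead = heat gained by olive oil.
(166.2)(0.131)(153.9 − T) = (585.1)(1.99)(T − 6.0)
21.7722 (153.9 − T) = 1164.349 (T − 6.0)
3350.7 − 21.7722 T = 1164.349 T − 6986.1
10336.8 = 1186.1212 T
T = 8.7148 °C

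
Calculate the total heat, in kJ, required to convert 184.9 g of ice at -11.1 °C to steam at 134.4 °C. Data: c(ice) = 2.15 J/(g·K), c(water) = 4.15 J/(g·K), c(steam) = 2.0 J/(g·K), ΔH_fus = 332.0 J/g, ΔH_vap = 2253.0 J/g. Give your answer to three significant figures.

q = 572 kJ

q1 (heat ice -11.1→0.0 °C): 184.9 × 2.15 × 11.1 = 4413 J
q2 (melt at 0 °C): 184.9 × 332.0 = 61387 J
q3 (heat water 0.0→100.0 °C): 184.9 × 4.15 × 100.0 = 76734 J
q4 (vaporize at 100 °C): 184.9 × 2253.0 = 416580 J
q5 (heat steam 100.0→134.4 °C): 184.9 × 2.0 × 34.4 = 12721 J
Total: 4413 + 61387 + 76734 + 416580 + 12721 = 571835 J = 572 kJ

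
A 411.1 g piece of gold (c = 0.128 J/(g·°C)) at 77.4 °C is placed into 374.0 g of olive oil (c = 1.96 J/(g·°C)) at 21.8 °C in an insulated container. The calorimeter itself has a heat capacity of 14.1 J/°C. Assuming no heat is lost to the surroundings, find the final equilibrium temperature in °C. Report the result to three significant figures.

T_f = 25.5 °C

Heat lost by gold = heat gained by olive oil + calorimeter.
(411.1)(0.128)(77.4 − T) = [(374.0)(1.96) + 14.1](T − 21.8)
52.6208 (77.4 − T) = 747.14 (T − 21.8)
4072.8 − 52.6208 T = 747.14 T − 16288
20360.8 = 799.7608 T
T = 25.46 °C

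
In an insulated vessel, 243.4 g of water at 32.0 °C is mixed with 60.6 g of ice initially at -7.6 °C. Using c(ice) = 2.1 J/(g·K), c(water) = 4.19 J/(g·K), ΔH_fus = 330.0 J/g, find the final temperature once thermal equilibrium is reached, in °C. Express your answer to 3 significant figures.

T_f = 9.16 °C

Heat to bring ice to 0 °C and melt it: q₁ = 60.6×2.1×7.6 + 60.6×330.0 = 20965 J
Heat the water can supply cooling to 0 °C: 243.4×4.19×32.0 = 32635.1 J > q₁, so all ice melts.
Energy balance: 243.4×4.19×(32.0 − T) = 20965 + 60.6×4.19×(T − 0)
1019.846(32.0 − T) = 20965 + 253.914 T
32635.1 − 20965 = 1273.760 T
T = 11670.1 / 1273.760 = 9.162 °C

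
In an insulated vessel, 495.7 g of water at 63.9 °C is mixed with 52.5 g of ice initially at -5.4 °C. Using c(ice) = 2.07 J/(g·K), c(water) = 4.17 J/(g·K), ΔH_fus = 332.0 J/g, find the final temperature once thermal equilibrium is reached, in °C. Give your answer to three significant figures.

Heat to bring ice to 0 °C and melt it: q₁ = 52.5×2.07×5.4 + 52.5×332.0 = 18017 J
Heat the water can supply cooling to 0 °C: 495.7×4.17×63.9 = 132086 J > q₁, so all ice melts.
Energy balance: 495.7×4.17×(63.9 − T) = 18017 + 52.5×4.17×(T − 0)
2067.069(63.9 − T) = 18017 + 218.925 T
132086 − 18017 = 2285.994 T
T = 114069 / 2285.994 = 49.90 °C

T_f = 49.9 °C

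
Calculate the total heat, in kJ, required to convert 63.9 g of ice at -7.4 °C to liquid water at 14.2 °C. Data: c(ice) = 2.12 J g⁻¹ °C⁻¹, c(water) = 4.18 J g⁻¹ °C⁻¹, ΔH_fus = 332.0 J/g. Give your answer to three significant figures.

q = 26.0 kJ

q1 (heat ice -7.4→0.0 °C): 63.9 × 2.12 × 7.4 = 1002 J
q2 (melt at 0 °C): 63.9 × 332.0 = 21215 J
q3 (heat water 0.0→14.2 °C): 63.9 × 4.18 × 14.2 = 3793 J
Total: 1002 + 21215 + 3793 = 26010 J = 26.0 kJ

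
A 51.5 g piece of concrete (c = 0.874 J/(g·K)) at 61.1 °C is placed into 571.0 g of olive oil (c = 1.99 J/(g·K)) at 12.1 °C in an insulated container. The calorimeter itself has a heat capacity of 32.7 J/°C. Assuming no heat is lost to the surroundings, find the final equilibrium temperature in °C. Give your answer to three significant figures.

Heat lost by concrete = heat gained by olive oil + calorimeter.
(51.5)(0.874)(61.1 − T) = [(571.0)(1.99) + 32.7](T − 12.1)
45.011 (61.1 − T) = 1168.99 (T − 12.1)
2750.2 − 45.011 T = 1168.99 T − 14145
16895.2 = 1214.001 T
T = 13.92 °C

T_f = 13.9 °C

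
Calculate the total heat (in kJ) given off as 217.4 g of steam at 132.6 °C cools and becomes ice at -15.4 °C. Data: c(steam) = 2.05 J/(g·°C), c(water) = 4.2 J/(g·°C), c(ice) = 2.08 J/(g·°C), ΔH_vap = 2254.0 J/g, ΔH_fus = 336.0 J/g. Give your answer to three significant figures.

q1 (cool steam 132.6→100 °C): 217.4 × 2.05 × 32.6 = 14529 J
q2 (condense at 100 °C): 217.4 × 2254.0 = 490020 J
q3 (cool water 100→0 °C): 217.4 × 4.2 × 100.0 = 91308 J
q4 (freeze at 0 °C): 217.4 × 336.0 = 73046 J
q5 (cool ice 0→-15.4 °C): 217.4 × 2.08 × 15.4 = 6964 J
Total: 14529 + 490020 + 91308 + 73046 + 6964 = 675867 J = 676 kJ

q = 676 kJ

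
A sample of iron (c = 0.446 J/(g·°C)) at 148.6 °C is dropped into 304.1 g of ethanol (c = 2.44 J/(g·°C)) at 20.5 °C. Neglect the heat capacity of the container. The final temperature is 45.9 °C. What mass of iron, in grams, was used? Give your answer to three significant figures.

q_gained = (304.1 × 2.44) × (45.9 − 20.5) = 18847 J
q_lost = m × 0.446 × (148.6 − 45.9) = 45.8042 m
m = 18847 / 45.8042 = 411 g

m = 411 g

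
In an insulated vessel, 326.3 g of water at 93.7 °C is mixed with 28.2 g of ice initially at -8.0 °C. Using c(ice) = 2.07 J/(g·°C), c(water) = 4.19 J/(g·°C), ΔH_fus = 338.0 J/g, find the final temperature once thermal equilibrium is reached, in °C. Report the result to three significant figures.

Heat to bring ice to 0 °C and melt it: q₁ = 28.2×2.07×8.0 + 28.2×338.0 = 9998.6 J
Heat the water can supply cooling to 0 °C: 326.3×4.19×93.7 = 128106 J > q₁, so all ice melts.
Energy balance: 326.3×4.19×(93.7 − T) = 9998.6 + 28.2×4.19×(T − 0)
1367.197(93.7 − T) = 9998.6 + 118.158 T
128106 − 9998.6 = 1485.355 T
T = 118107.4 / 1485.355 = 79.51 °C

T_f = 79.5 °C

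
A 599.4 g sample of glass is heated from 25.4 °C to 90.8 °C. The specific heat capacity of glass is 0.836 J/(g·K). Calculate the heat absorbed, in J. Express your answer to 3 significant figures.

q = 32800 J

q = m c ΔT = 599.4 × 0.836 × (90.8 − 25.4)
q = 599.4 × 0.836 × 65.4 = 32770 J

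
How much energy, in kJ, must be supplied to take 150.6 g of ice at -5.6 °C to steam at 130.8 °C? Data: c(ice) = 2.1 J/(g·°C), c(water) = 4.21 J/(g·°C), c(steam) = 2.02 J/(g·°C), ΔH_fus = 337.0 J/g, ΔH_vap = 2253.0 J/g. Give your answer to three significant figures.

q1 (heat ice -5.6→0.0 °C): 150.6 × 2.1 × 5.6 = 1771 J
q2 (melt at 0 °C): 150.6 × 337.0 = 50752 J
q3 (heat water 0.0→100.0 °C): 150.6 × 4.21 × 100.0 = 63403 J
q4 (vaporize at 100 °C): 150.6 × 2253.0 = 339302 J
q5 (heat steam 100.0→130.8 °C): 150.6 × 2.02 × 30.8 = 9370 J
Total: 1771 + 50752 + 63403 + 339302 + 9370 = 464598 J = 465 kJ

q = 465 kJ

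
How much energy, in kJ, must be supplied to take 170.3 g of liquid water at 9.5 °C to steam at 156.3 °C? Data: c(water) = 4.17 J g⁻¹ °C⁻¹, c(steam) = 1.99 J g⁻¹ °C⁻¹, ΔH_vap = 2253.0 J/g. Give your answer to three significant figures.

q = 467 kJ

q1 (heat water 9.5→100.0 °C): 170.3 × 4.17 × 90.5 = 64269 J
q2 (vaporize at 100 °C): 170.3 × 2253.0 = 383686 J
q3 (heat steam 100.0→156.3 °C): 170.3 × 1.99 × 56.3 = 19080 J
Total: 64269 + 383686 + 19080 = 467035 J = 467 kJ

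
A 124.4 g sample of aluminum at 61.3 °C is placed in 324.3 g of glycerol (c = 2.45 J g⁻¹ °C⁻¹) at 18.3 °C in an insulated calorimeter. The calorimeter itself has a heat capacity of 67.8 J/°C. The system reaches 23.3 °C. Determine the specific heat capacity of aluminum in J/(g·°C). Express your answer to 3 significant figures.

c = 0.912 J/(g·°C)

q_gained = (324.3 × 2.45 + 67.8) × (23.3 − 18.3) = 4312 J
q_lost = 124.4 × c × (61.3 − 23.3) = 4727.2 c
Set equal: c = 4312 / 4727.2 = 0.912 J/(g·°C)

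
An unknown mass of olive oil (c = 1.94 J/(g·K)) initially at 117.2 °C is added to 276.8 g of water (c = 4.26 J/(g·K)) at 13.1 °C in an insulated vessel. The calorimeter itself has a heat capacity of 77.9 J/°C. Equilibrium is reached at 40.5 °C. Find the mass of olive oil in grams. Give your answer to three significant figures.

m = 231 g

q_gained = (276.8 × 4.26 + 77.9) × (40.5 − 13.1) = 34440 J
q_lost = m × 1.94 × (117.2 − 40.5) = 148.798 m
m = 34440 / 148.798 = 231 g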